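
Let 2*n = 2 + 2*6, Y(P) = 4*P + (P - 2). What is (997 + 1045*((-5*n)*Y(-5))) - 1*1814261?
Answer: -825739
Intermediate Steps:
Y(P) = -2 + 5*P (Y(P) = 4*P + (-2 + P) = -2 + 5*P)
n = 7 (n = (2 + 2*6)/2 = (2 + 12)/2 = (½)*14 = 7)
(997 + 1045*((-5*n)*Y(-5))) - 1*1814261 = (997 + 1045*((-5*7)*(-2 + 5*(-5)))) - 1*1814261 = (997 + 1045*(-35*(-2 - 25))) - 1814261 = (997 + 1045*(-35*(-27))) - 1814261 = (997 + 1045*945) - 1814261 = (997 + 987525) - 1814261 = 988522 - 1814261 = -825739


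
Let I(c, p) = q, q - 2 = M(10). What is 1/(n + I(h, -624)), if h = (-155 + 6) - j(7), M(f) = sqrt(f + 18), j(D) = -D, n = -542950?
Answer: -19391/10528304667 - sqrt(7)/147396265338 ≈ -1.8418e-6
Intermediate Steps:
M(f) = sqrt(18 + f)
h = -142 (h = (-155 + 6) - (-1)*7 = -149 - 1*(-7) = -149 + 7 = -142)
q = 2 + 2*sqrt(7) (q = 2 + sqrt(18 + 10) = 2 + sqrt(28) = 2 + 2*sqrt(7) ≈ 7.2915)
I(c, p) = 2 + 2*sqrt(7)
1/(n + I(h, -624)) = 1/(-542950 + (2 + 2*sqrt(7))) = 1/(-542948 + 2*sqrt(7))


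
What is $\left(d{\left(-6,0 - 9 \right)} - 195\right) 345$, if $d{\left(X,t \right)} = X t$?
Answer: $-48645$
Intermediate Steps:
$\left(d{\left(-6,0 - 9 \right)} - 195\right) 345 = \left(- 6 \left(0 - 9\right) - 195\right) 345 = \left(\left(-6\right) \left(-9\right) - 195\right) 345 = \left(54 - 195\right) 345 = \left(-141\right) 345 = -48645$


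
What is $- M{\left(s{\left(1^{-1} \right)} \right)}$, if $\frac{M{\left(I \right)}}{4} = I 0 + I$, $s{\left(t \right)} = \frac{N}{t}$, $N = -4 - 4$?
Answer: $32$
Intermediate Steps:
$N = -8$
$s{\left(t \right)} = - \frac{8}{t}$
$M{\left(I \right)} = 4 I$ ($M{\left(I \right)} = 4 \left(I 0 + I\right) = 4 \left(0 + I\right) = 4 I$)
$- M{\left(s{\left(1^{-1} \right)} \right)} = - 4 \left(- \frac{8}{1^{-1}}\right) = - 4 \left(- \frac{8}{1}\right) = - 4 \left(\left(-8\right) 1\right) = - 4 \left(-8\right) = \left(-1\right) \left(-32\right) = 32$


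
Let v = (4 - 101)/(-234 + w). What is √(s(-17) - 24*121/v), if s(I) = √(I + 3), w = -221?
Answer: √(-128168040 + 9409*I*√14)/97 ≈ 0.016029 + 116.71*I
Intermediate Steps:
v = 97/455 (v = (4 - 101)/(-234 - 221) = -97/(-455) = -97*(-1/455) = 97/455 ≈ 0.21319)
s(I) = √(3 + I)
√(s(-17) - 24*121/v) = √(√(3 - 17) - 24/((97/455)/121)) = √(√(-14) - 24/((97/455)*(1/121))) = √(I*√14 - 24/97/55055) = √(I*√14 - 24*55055/97) = √(I*√14 - 1321320/97) = √(-1321320/97 + I*√14)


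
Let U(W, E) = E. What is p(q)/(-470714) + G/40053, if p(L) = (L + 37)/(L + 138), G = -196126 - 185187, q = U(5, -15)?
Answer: -3679532180242/386496910761 ≈ -9.5202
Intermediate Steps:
q = -15
G = -381313
p(L) = (37 + L)/(138 + L)
p(q)/(-470714) + G/40053 = ((37 - 15)/(138 - 15))/(-470714) - 381313/40053 = (22/123)*(-1/470714) - 381313*1/40053 = ((1/123)*22)*(-1/470714) - 381313/40053 = (22/123)*(-1/470714) - 381313/40053 = -11/28948911 - 381313/40053 = -3679532180242/386496910761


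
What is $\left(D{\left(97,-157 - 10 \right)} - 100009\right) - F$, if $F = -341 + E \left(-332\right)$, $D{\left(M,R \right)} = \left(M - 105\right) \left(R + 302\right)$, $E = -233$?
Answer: $-178104$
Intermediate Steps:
$D{\left(M,R \right)} = \left(-105 + M\right) \left(302 + R\right)$
$F = 77015$ ($F = -341 - -77356 = -341 + 77356 = 77015$)
$\left(D{\left(97,-157 - 10 \right)} - 100009\right) - F = \left(\left(-31710 - 105 \left(-157 - 10\right) + 302 \cdot 97 + 97 \left(-157 - 10\right)\right) - 100009\right) - 77015 = \left(\left(-31710 - 105 \left(-157 - 10\right) + 29294 + 97 \left(-157 - 10\right)\right) - 100009\right) - 77015 = \left(\left(-31710 - -17535 + 29294 + 97 \left(-167\right)\right) - 100009\right) - 77015 = \left(\left(-31710 + 17535 + 29294 - 16199\right) - 100009\right) - 77015 = \left(-1080 - 100009\right) - 77015 = -101089 - 77015 = -178104$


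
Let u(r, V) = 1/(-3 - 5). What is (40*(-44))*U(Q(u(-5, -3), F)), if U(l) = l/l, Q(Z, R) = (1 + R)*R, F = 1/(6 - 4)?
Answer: -1760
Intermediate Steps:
F = ½ (F = 1/2 = ½ ≈ 0.50000)
u(r, V) = -⅛ (u(r, V) = 1/(-8) = -⅛)
Q(Z, R) = R*(1 + R)
U(l) = 1
(40*(-44))*U(Q(u(-5, -3), F)) = (40*(-44))*1 = -1760*1 = -1760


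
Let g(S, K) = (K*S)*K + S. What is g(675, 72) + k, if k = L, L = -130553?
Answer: 3369322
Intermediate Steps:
g(S, K) = S + S*K**2 (g(S, K) = S*K**2 + S = S + S*K**2)
k = -130553
g(675, 72) + k = 675*(1 + 72**2) - 130553 = 675*(1 + 5184) - 130553 = 675*5185 - 130553 = 3499875 - 130553 = 3369322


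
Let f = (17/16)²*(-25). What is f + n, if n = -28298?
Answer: -7251513/256 ≈ -28326.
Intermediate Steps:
f = -7225/256 (f = (17*(1/16))²*(-25) = (17/16)²*(-25) = (289/256)*(-25) = -7225/256 ≈ -28.223)
f + n = -7225/256 - 28298 = -7251513/256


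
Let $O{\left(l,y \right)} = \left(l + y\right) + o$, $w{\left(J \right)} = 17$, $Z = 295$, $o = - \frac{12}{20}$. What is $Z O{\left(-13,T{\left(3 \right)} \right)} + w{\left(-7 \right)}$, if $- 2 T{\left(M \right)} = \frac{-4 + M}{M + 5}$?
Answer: $- \frac{63625}{16} \approx -3976.6$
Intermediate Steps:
$o = - \frac{3}{5}$ ($o = \left(-12\right) \frac{1}{20} = - \frac{3}{5} \approx -0.6$)
$T{\left(M \right)} = - \frac{-4 + M}{2 \left(5 + M\right)}$ ($T{\left(M \right)} = - \frac{\left(-4 + M\right) \frac{1}{M + 5}}{2} = - \frac{\left(-4 + M\right) \frac{1}{5 + M}}{2} = - \frac{\frac{1}{5 + M} \left(-4 + M\right)}{2} = - \frac{-4 + M}{2 \left(5 + M\right)}$)
$O{\left(l,y \right)} = - \frac{3}{5} + l + y$ ($O{\left(l,y \right)} = \left(l + y\right) - \frac{3}{5} = - \frac{3}{5} + l + y$)
$Z O{\left(-13,T{\left(3 \right)} \right)} + w{\left(-7 \right)} = 295 \left(- \frac{3}{5} - 13 + \frac{4 - 3}{2 \left(5 + 3\right)}\right) + 17 = 295 \left(- \frac{3}{5} - 13 + \frac{4 - 3}{2 \cdot 8}\right) + 17 = 295 \left(- \frac{3}{5} - 13 + \frac{1}{2} \cdot \frac{1}{8} \cdot 1\right) + 17 = 295 \left(- \frac{3}{5} - 13 + \frac{1}{16}\right) + 17 = 295 \left(- \frac{1083}{80}\right) + 17 = - \frac{63897}{16} + 17 = - \frac{63625}{16}$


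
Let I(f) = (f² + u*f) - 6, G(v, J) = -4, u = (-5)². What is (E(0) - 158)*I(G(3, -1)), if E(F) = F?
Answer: 14220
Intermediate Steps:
u = 25
I(f) = -6 + f² + 25*f (I(f) = (f² + 25*f) - 6 = -6 + f² + 25*f)
(E(0) - 158)*I(G(3, -1)) = (0 - 158)*(-6 + (-4)² + 25*(-4)) = -158*(-6 + 16 - 100) = -158*(-90) = 14220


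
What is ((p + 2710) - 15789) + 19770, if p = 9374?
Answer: 16065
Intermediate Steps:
((p + 2710) - 15789) + 19770 = ((9374 + 2710) - 15789) + 19770 = (12084 - 15789) + 19770 = -3705 + 19770 = 16065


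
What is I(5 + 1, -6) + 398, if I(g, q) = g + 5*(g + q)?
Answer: 404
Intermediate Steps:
I(g, q) = 5*q + 6*g (I(g, q) = g + (5*g + 5*q) = 5*q + 6*g)
I(5 + 1, -6) + 398 = (5*(-6) + 6*(5 + 1)) + 398 = (-30 + 6*6) + 398 = (-30 + 36) + 398 = 6 + 398 = 404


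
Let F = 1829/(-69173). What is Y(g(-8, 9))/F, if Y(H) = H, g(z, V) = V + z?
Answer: -69173/1829 ≈ -37.820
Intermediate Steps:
F = -1829/69173 (F = 1829*(-1/69173) = -1829/69173 ≈ -0.026441)
Y(g(-8, 9))/F = (9 - 8)/(-1829/69173) = 1*(-69173/1829) = -69173/1829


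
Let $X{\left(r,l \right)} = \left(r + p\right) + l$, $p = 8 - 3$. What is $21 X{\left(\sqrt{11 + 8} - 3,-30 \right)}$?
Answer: $-588 + 21 \sqrt{19} \approx -496.46$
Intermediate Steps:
$p = 5$ ($p = 8 - 3 = 5$)
$X{\left(r,l \right)} = 5 + l + r$ ($X{\left(r,l \right)} = \left(r + 5\right) + l = \left(5 + r\right) + l = 5 + l + r$)
$21 X{\left(\sqrt{11 + 8} - 3,-30 \right)} = 21 \left(5 - 30 - \left(3 - \sqrt{11 + 8}\right)\right) = 21 \left(5 - 30 - \left(3 - \sqrt{19}\right)\right) = 21 \left(-28 + \sqrt{19}\right) = -588 + 21 \sqrt{19}$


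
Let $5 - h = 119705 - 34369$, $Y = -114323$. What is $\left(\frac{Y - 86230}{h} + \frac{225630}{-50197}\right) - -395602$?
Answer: $\frac{1694496678535025}{4283360207} \approx 3.956 \cdot 10^{5}$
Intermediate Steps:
$h = -85331$ ($h = 5 - \left(119705 - 34369\right) = 5 - 85336 = -85331$)
$\left(\frac{Y - 86230}{h} + \frac{225630}{-50197}\right) - -395602 = \left(\frac{-114323 - 86230}{-85331} + \frac{225630}{-50197}\right) - -395602 = \left(\left(-200553\right) \left(- \frac{1}{85331}\right) + 225630 \left(- \frac{1}{50197}\right)\right) + 395602 = \left(\frac{200553}{85331} - \frac{225630}{50197}\right) + 395602 = - \frac{9186074589}{4283360207} + 395602 = \frac{1694496678535025}{4283360207}$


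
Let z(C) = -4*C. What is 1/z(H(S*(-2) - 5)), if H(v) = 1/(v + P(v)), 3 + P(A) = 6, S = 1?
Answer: 1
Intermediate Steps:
P(A) = 3 (P(A) = -3 + 6 = 3)
H(v) = 1/(3 + v) (H(v) = 1/(v + 3) = 1/(3 + v))
1/z(H(S*(-2) - 5)) = 1/(-4/(3 + (1*(-2) - 5))) = 1/(-4/(3 + (-2 - 5))) = 1/(-4/(3 - 7)) = 1/(-4/(-4)) = 1/(-4*(-¼)) = 1/1 = 1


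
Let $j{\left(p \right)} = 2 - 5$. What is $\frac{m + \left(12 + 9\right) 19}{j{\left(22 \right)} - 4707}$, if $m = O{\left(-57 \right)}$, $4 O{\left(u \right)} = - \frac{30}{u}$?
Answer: $- \frac{15167}{178980} \approx -0.084741$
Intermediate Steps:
$O{\left(u \right)} = - \frac{15}{2 u}$ ($O{\left(u \right)} = \frac{\left(-30\right) \frac{1}{u}}{4} = - \frac{15}{2 u}$)
$m = \frac{5}{38}$ ($m = - \frac{15}{2 \left(-57\right)} = \left(- \frac{15}{2}\right) \left(- \frac{1}{57}\right) = \frac{5}{38} \approx 0.13158$)
$j{\left(p \right)} = -3$ ($j{\left(p \right)} = 2 - 5 = -3$)
$\frac{m + \left(12 + 9\right) 19}{j{\left(22 \right)} - 4707} = \frac{\frac{5}{38} + \left(12 + 9\right) 19}{-3 - 4707} = \frac{\frac{5}{38} + 21 \cdot 19}{-4710} = \left(\frac{5}{38} + 399\right) \left(- \frac{1}{4710}\right) = \frac{15167}{38} \left(- \frac{1}{4710}\right) = - \frac{15167}{178980}$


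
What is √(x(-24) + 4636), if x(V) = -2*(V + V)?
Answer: 26*√7 ≈ 68.790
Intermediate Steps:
x(V) = -4*V
√(x(-24) + 4636) = √(-4*(-24) + 4636) = √(96 + 4636) = √4732 = 26*√7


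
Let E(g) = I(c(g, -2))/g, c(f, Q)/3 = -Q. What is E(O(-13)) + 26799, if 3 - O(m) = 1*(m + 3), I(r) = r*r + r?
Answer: 348429/13 ≈ 26802.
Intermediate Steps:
c(f, Q) = -3*Q (c(f, Q) = 3*(-Q) = -3*Q)
I(r) = r + r**2 (I(r) = r**2 + r = r + r**2)
O(m) = -m (O(m) = 3 - (m + 3) = 3 - (3 + m) = 3 + (-3 - m) = -m)
E(g) = 42/g (E(g) = ((-3*(-2))*(1 - 3*(-2)))/g = (6*(1 + 6))/g = (6*7)/g = 42/g)
E(O(-13)) + 26799 = 42/((-1*(-13))) + 26799 = 42/13 + 26799 = 348429/13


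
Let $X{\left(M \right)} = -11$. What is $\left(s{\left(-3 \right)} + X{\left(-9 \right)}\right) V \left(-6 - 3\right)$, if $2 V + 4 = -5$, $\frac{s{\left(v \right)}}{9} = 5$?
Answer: $1377$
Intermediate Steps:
$s{\left(v \right)} = 45$ ($s{\left(v \right)} = 9 \cdot 5 = 45$)
$V = - \frac{9}{2}$ ($V = -2 + \frac{1}{2} \left(-5\right) = -2 - \frac{5}{2} = - \frac{9}{2} \approx -4.5$)
$\left(s{\left(-3 \right)} + X{\left(-9 \right)}\right) V \left(-6 - 3\right) = \left(45 - 11\right) \left(- \frac{9 \left(-6 - 3\right)}{2}\right) = 34 \left(\left(- \frac{9}{2}\right) \left(-9\right)\right) = 34 \cdot \frac{81}{2} = 1377$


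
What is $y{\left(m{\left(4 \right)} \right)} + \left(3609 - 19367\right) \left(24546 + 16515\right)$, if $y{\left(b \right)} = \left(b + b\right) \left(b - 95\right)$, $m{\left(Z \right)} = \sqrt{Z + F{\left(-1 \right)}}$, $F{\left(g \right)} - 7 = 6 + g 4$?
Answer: $-647039212 - 190 \sqrt{13} \approx -6.4704 \cdot 10^{8}$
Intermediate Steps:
$F{\left(g \right)} = 13 + 4 g$ ($F{\left(g \right)} = 7 + \left(6 + g 4\right) = 7 + \left(6 + 4 g\right) = 13 + 4 g$)
$m{\left(Z \right)} = \sqrt{9 + Z}$ ($m{\left(Z \right)} = \sqrt{Z + \left(13 + 4 \left(-1\right)\right)} = \sqrt{Z + \left(13 - 4\right)} = \sqrt{Z + 9} = \sqrt{9 + Z}$)
$y{\left(b \right)} = 2 b \left(-95 + b\right)$
$y{\left(m{\left(4 \right)} \right)} + \left(3609 - 19367\right) \left(24546 + 16515\right) = 2 \sqrt{9 + 4} \left(-95 + \sqrt{9 + 4}\right) + \left(3609 - 19367\right) \left(24546 + 16515\right) = 2 \sqrt{13} \left(-95 + \sqrt{13}\right) - 647039238 = -647039238 + 2 \sqrt{13} \left(-95 + \sqrt{13}\right)$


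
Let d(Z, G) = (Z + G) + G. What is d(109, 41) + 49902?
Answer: 50093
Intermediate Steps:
d(Z, G) = Z + 2*G (d(Z, G) = (G + Z) + G = Z + 2*G)
d(109, 41) + 49902 = (109 + 2*41) + 49902 = (109 + 82) + 49902 = 191 + 49902 = 50093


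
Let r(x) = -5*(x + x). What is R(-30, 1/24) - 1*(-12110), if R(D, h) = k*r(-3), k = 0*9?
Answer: 12110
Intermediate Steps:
r(x) = -10*x
k = 0
R(D, h) = 0 (R(D, h) = 0*(-10*(-3)) = 0*30 = 0)
R(-30, 1/24) - 1*(-12110) = 0 - 1*(-12110) = 0 + 12110 = 12110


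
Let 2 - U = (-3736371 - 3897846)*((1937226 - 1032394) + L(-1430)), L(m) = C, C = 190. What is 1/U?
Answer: 1/6909134337776 ≈ 1.4474e-13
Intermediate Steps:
L(m) = 190
U = 6909134337776 (U = 2 - (-3736371 - 3897846)*((1937226 - 1032394) + 190) = 2 - (-7634217)*(904832 + 190) = 2 - (-7634217)*905022 = 2 - 1*(-6909134337774) = 2 + 6909134337774 = 6909134337776)
1/U = 1/6909134337776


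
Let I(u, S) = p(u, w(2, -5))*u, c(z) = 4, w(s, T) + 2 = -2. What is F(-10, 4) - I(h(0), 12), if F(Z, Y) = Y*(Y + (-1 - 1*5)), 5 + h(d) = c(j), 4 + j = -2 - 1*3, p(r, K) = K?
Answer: -12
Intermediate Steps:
w(s, T) = -4 (w(s, T) = -2 - 2 = -4)
j = -9 (j = -4 + (-2 - 1*3) = -4 + (-2 - 3) = -4 - 5 = -9)
h(d) = -1 (h(d) = -5 + 4 = -1)
F(Z, Y) = Y*(-6 + Y) (F(Z, Y) = Y*(Y + (-1 - 5)) = Y*(Y - 6) = Y*(-6 + Y))
I(u, S) = -4*u
F(-10, 4) - I(h(0), 12) = 4*(-6 + 4) - (-4)*(-1) = 4*(-2) - 1*4 = -8 - 4 = -12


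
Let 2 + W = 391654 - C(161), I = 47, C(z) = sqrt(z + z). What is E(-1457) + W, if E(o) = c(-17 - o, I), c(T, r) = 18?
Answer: 391670 - sqrt(322) ≈ 3.9165e+5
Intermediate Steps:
C(z) = sqrt(2)*sqrt(z) (C(z) = sqrt(2*z) = sqrt(2)*sqrt(z))
E(o) = 18
W = 391652 - sqrt(322) (W = -2 + (391654 - sqrt(2)*sqrt(161)) = -2 + (391654 - sqrt(322)) = 391652 - sqrt(322) ≈ 3.9163e+5)
E(-1457) + W = 18 + (391652 - sqrt(322)) = 391670 - sqrt(322)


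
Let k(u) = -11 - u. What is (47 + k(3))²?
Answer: 1089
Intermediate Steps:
(47 + k(3))² = (47 + (-11 - 1*3))² = (47 + (-11 - 3))² = (47 - 14)² = 33² = 1089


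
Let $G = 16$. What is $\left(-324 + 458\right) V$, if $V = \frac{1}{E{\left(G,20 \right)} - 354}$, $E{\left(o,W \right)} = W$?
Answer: $- \frac{67}{167} \approx -0.4012$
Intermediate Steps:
$V = - \frac{1}{334}$ ($V = \frac{1}{20 - 354} = \frac{1}{-334} = - \frac{1}{334} \approx -0.002994$)
$\left(-324 + 458\right) V = \left(-324 + 458\right) \left(- \frac{1}{334}\right) = 134 \left(- \frac{1}{334}\right) = - \frac{67}{167}$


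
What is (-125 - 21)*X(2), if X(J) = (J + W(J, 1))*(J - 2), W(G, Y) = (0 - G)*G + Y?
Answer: 0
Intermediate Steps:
W(G, Y) = Y - G**2 (W(G, Y) = (-G)*G + Y = -G**2 + Y = Y - G**2)
X(J) = (-2 + J)*(1 + J - J**2) (X(J) = (J + (1 - J**2))*(J - 2) = (1 + J - J**2)*(-2 + J) = (-2 + J)*(1 + J - J**2))
(-125 - 21)*X(2) = (-125 - 21)*(-2 - 1*2 - 1*2**3 + 3*2**2) = -146*(-2 - 2 - 1*8 + 3*4) = -146*(-2 - 2 - 8 + 12) = -146*0 = 0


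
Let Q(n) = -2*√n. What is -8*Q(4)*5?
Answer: 160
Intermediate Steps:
-8*Q(4)*5 = -(-16)*√4*5 = -(-16)*2*5 = -8*(-4)*5 = 32*5 = 160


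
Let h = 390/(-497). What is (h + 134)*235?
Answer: 15558880/497 ≈ 31306.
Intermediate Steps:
h = -390/497 (h = 390*(-1/497) = -390/497 ≈ -0.78471)
(h + 134)*235 = (-390/497 + 134)*235 = (66208/497)*235 = 15558880/497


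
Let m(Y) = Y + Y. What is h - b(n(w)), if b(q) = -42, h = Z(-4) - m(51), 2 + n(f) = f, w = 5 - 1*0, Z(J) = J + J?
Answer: -68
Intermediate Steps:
Z(J) = 2*J
m(Y) = 2*Y
w = 5 (w = 5 + 0 = 5)
n(f) = -2 + f
h = -110 (h = 2*(-4) - 2*51 = -8 - 1*102 = -8 - 102 = -110)
h - b(n(w)) = -110 - 1*(-42) = -110 + 42 = -68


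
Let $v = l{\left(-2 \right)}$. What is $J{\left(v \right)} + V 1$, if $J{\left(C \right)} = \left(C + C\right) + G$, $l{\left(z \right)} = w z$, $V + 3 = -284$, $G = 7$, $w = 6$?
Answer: $-304$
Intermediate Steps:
$V = -287$ ($V = -3 - 284 = -287$)
$l{\left(z \right)} = 6 z$
$v = -12$ ($v = 6 \left(-2\right) = -12$)
$J{\left(C \right)} = 7 + 2 C$ ($J{\left(C \right)} = \left(C + C\right) + 7 = 2 C + 7 = 7 + 2 C$)
$J{\left(v \right)} + V 1 = \left(7 + 2 \left(-12\right)\right) - 287 = \left(7 - 24\right) - 287 = -17 - 287 = -304$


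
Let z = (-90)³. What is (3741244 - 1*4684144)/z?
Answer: 3143/2430 ≈ 1.2934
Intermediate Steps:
z = -729000
(3741244 - 1*4684144)/z = (3741244 - 1*4684144)/(-729000) = (3741244 - 4684144)*(-1/729000) = -942900*(-1/729000) = 3143/2430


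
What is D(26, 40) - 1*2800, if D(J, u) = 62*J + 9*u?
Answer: -828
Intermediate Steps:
D(J, u) = 9*u + 62*J
D(26, 40) - 1*2800 = (9*40 + 62*26) - 1*2800 = (360 + 1612) - 2800 = 1972 - 2800 = -828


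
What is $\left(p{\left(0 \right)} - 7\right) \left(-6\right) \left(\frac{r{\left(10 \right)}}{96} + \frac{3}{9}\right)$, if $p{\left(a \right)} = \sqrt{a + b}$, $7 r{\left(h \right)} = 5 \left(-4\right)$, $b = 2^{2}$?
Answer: $\frac{255}{28} \approx 9.1071$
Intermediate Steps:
$b = 4$
$r{\left(h \right)} = - \frac{20}{7}$ ($r{\left(h \right)} = \frac{5 \left(-4\right)}{7} = \frac{1}{7} \left(-20\right) = - \frac{20}{7}$)
$p{\left(a \right)} = \sqrt{4 + a}$ ($p{\left(a \right)} = \sqrt{a + 4} = \sqrt{4 + a}$)
$\left(p{\left(0 \right)} - 7\right) \left(-6\right) \left(\frac{r{\left(10 \right)}}{96} + \frac{3}{9}\right) = \left(\sqrt{4 + 0} - 7\right) \left(-6\right) \left(- \frac{20}{7 \cdot 96} + \frac{3}{9}\right) = \left(\sqrt{4} - 7\right) \left(-6\right) \left(\left(- \frac{20}{7}\right) \frac{1}{96} + 3 \cdot \frac{1}{9}\right) = \left(2 - 7\right) \left(-6\right) \left(- \frac{5}{168} + \frac{1}{3}\right) = \left(-5\right) \left(-6\right) \frac{17}{56} = 30 \cdot \frac{17}{56} = \frac{255}{28}$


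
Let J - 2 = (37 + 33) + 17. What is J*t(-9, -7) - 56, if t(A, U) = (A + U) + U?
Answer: -2103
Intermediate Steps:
t(A, U) = A + 2*U
J = 89 (J = 2 + ((37 + 33) + 17) = 2 + (70 + 17) = 2 + 87 = 89)
J*t(-9, -7) - 56 = 89*(-9 + 2*(-7)) - 56 = 89*(-9 - 14) - 56 = 89*(-23) - 56 = -2047 - 56 = -2103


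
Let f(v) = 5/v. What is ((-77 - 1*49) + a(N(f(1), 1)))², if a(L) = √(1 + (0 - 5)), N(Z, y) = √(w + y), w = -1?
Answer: 15872 - 504*I ≈ 15872.0 - 504.0*I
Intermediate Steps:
N(Z, y) = √(-1 + y)
a(L) = 2*I (a(L) = √(1 - 5) = √(-4) = 2*I)
((-77 - 1*49) + a(N(f(1), 1)))² = ((-77 - 1*49) + 2*I)² = ((-77 - 49) + 2*I)² = (-126 + 2*I)²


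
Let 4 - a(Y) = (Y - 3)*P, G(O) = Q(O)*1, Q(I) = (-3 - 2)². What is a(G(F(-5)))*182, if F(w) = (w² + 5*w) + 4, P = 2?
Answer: -7280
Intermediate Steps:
F(w) = 4 + w² + 5*w
Q(I) = 25 (Q(I) = (-5)² = 25)
G(O) = 25 (G(O) = 25*1 = 25)
a(Y) = 10 - 2*Y (a(Y) = 4 - (Y - 3)*2 = 4 - (-3 + Y)*2 = 4 - (-6 + 2*Y) = 4 + (6 - 2*Y) = 10 - 2*Y)
a(G(F(-5)))*182 = (10 - 2*25)*182 = (10 - 50)*182 = -40*182 = -7280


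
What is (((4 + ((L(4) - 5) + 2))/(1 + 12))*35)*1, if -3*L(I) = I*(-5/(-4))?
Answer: -70/39 ≈ -1.7949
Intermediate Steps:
L(I) = -5*I/12 (L(I) = -I*(-5/(-4))/3 = -I*(-5*(-1/4))/3 = -I*5/(3*4) = -5*I/12)
(((4 + ((L(4) - 5) + 2))/(1 + 12))*35)*1 = (((4 + ((-5/12*4 - 5) + 2))/(1 + 12))*35)*1 = (((4 + ((-5/3 - 5) + 2))/13)*35)*1 = (((4 + (-20/3 + 2))*(1/13))*35)*1 = (((4 - 14/3)*(1/13))*35)*1 = (-2/3*1/13*35)*1 = -2/39*35*1 = -70/39*1 = -70/39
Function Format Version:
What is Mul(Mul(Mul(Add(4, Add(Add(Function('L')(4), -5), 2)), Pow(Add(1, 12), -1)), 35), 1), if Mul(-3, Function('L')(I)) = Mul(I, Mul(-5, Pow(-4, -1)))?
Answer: Rational(-70, 39) ≈ -1.7949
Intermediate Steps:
Function('L')(I) = Mul(Rational(-5, 12), I) (Function('L')(I) = Mul(Rational(-1, 3), Mul(I, Mul(-5, Pow(-4, -1)))) = Mul(Rational(-1, 3), Mul(I, Mul(-5, Rational(-1, 4)))) = Mul(Rational(-1, 3), Mul(I, Rational(5, 4))) = Mul(Rational(-1, 3), Mul(Rational(5, 4), I)) = Mul(Rational(-5, 12), I))
Mul(Mul(Mul(Add(4, Add(Add(Function('L')(4), -5), 2)), Pow(Add(1, 12), -1)), 35), 1) = Mul(Mul(Mul(Add(4, Add(Add(Mul(Rational(-5, 12), 4), -5), 2)), Pow(Add(1, 12), -1)), 35), 1) = Mul(Mul(Mul(Add(4, Add(Add(Rational(-5, 3), -5), 2)), Pow(13, -1)), 35), 1) = Mul(Mul(Mul(Add(4, Add(Rational(-20, 3), 2)), Rational(1, 13)), 35), 1) = Mul(Mul(Mul(Add(4, Rational(-14, 3)), Rational(1, 13)), 35), 1) = Mul(Mul(Mul(Rational(-2, 3), Rational(1, 13)), 35), 1) = Mul(Mul(Rational(-2, 39), 35), 1) = Mul(Rational(-70, 39), 1) = Rational(-70, 39)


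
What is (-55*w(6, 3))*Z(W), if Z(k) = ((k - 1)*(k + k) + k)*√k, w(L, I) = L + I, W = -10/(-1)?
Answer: -94050*√10 ≈ -2.9741e+5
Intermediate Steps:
W = 10 (W = -10*(-1) = 10)
w(L, I) = I + L
Z(k) = √k*(k + 2*k*(-1 + k)) (Z(k) = ((-1 + k)*(2*k) + k)*√k = (2*k*(-1 + k) + k)*√k = (k + 2*k*(-1 + k))*√k = √k*(k + 2*k*(-1 + k)))
(-55*w(6, 3))*Z(W) = (-55*(3 + 6))*(10^(3/2)*(-1 + 2*10)) = (-55*9)*((10*√10)*(-1 + 20)) = -495*10*√10*19 = -94050*√10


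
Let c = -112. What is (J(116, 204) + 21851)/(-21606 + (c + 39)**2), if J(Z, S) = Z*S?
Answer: -45515/16277 ≈ -2.7963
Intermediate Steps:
J(Z, S) = S*Z
(J(116, 204) + 21851)/(-21606 + (c + 39)**2) = (204*116 + 21851)/(-21606 + (-112 + 39)**2) = (23664 + 21851)/(-21606 + (-73)**2) = 45515/(-21606 + 5329) = 45515/(-16277) = 45515*(-1/16277) = -45515/16277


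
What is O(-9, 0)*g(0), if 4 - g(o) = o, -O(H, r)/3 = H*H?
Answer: -972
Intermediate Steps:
O(H, r) = -3*H**2 (O(H, r) = -3*H*H = -3*H**2)
g(o) = 4 - o
O(-9, 0)*g(0) = (-3*(-9)**2)*(4 - 1*0) = (-3*81)*(4 + 0) = -243*4 = -972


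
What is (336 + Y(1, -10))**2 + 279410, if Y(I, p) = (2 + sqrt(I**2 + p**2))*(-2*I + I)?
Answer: 391067 - 668*sqrt(101) ≈ 3.8435e+5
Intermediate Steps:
Y(I, p) = -I*(2 + sqrt(I**2 + p**2)) (Y(I, p) = (2 + sqrt(I**2 + p**2))*(-I) = -I*(2 + sqrt(I**2 + p**2)))
(336 + Y(1, -10))**2 + 279410 = (336 - 1*1*(2 + sqrt(1**2 + (-10)**2)))**2 + 279410 = (336 - 1*1*(2 + sqrt(1 + 100)))**2 + 279410 = (336 - 1*1*(2 + sqrt(101)))**2 + 279410 = (336 + (-2 - sqrt(101)))**2 + 279410 = (334 - sqrt(101))**2 + 279410 = 279410 + (334 - sqrt(101))**2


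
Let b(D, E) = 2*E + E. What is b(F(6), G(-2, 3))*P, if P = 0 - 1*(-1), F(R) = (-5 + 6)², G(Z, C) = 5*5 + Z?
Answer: 69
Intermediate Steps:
G(Z, C) = 25 + Z
F(R) = 1 (F(R) = 1² = 1)
P = 1 (P = 0 + 1 = 1)
b(D, E) = 3*E
b(F(6), G(-2, 3))*P = (3*(25 - 2))*1 = (3*23)*1 = 69*1 = 69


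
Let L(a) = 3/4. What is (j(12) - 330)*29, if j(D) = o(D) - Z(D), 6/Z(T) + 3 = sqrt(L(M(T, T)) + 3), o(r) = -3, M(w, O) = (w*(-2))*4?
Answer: -66903/7 + 116*sqrt(15)/7 ≈ -9493.4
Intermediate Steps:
M(w, O) = -8*w (M(w, O) = -2*w*4 = -8*w)
L(a) = 3/4 (L(a) = 3*(1/4) = 3/4)
Z(T) = 6/(-3 + sqrt(15)/2) (Z(T) = 6/(-3 + sqrt(3/4 + 3)) = 6/(-3 + sqrt(15/4)) = 6/(-3 + sqrt(15)/2))
j(D) = 3/7 + 4*sqrt(15)/7 (j(D) = -3 - (-24/7 - 4*sqrt(15)/7) = -3 + (24/7 + 4*sqrt(15)/7) = 3/7 + 4*sqrt(15)/7)
(j(12) - 330)*29 = ((3/7 + 4*sqrt(15)/7) - 330)*29 = (-2307/7 + 4*sqrt(15)/7)*29 = -66903/7 + 116*sqrt(15)/7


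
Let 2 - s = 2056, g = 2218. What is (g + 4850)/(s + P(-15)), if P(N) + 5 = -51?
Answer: -3534/1055 ≈ -3.3498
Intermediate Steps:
P(N) = -56 (P(N) = -5 - 51 = -56)
s = -2054 (s = 2 - 1*2056 = 2 - 2056 = -2054)
(g + 4850)/(s + P(-15)) = (2218 + 4850)/(-2054 - 56) = 7068/(-2110) = 7068*(-1/2110) = -3534/1055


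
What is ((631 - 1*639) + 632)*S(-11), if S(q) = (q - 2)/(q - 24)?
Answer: 8112/35 ≈ 231.77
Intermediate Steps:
S(q) = (-2 + q)/(-24 + q)
((631 - 1*639) + 632)*S(-11) = ((631 - 1*639) + 632)*((-2 - 11)/(-24 - 11)) = ((631 - 639) + 632)*(-13/(-35)) = (-8 + 632)*(-1/35*(-13)) = 624*(13/35) = 8112/35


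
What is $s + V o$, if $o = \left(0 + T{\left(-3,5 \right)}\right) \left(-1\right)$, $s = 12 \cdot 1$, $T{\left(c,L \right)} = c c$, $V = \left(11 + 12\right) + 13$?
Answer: $-312$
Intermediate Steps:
$V = 36$ ($V = 23 + 13 = 36$)
$T{\left(c,L \right)} = c^{2}$
$s = 12$
$o = -9$ ($o = \left(0 + \left(-3\right)^{2}\right) \left(-1\right) = \left(0 + 9\right) \left(-1\right) = 9 \left(-1\right) = -9$)
$s + V o = 12 + 36 \left(-9\right) = 12 - 324 = -312$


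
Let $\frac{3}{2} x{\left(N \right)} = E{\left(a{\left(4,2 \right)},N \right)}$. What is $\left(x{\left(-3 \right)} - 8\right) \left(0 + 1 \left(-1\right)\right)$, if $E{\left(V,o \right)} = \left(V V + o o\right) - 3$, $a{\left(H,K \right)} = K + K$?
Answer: $- \frac{20}{3} \approx -6.6667$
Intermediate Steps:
$a{\left(H,K \right)} = 2 K$
$E{\left(V,o \right)} = -3 + V^{2} + o^{2}$ ($E{\left(V,o \right)} = \left(V^{2} + o^{2}\right) - 3 = -3 + V^{2} + o^{2}$)
$x{\left(N \right)} = \frac{26}{3} + \frac{2 N^{2}}{3}$ ($x{\left(N \right)} = \frac{2 \left(-3 + \left(2 \cdot 2\right)^{2} + N^{2}\right)}{3} = \frac{2 \left(-3 + 4^{2} + N^{2}\right)}{3} = \frac{2 \left(-3 + 16 + N^{2}\right)}{3} = \frac{2 \left(13 + N^{2}\right)}{3} = \frac{26}{3} + \frac{2 N^{2}}{3}$)
$\left(x{\left(-3 \right)} - 8\right) \left(0 + 1 \left(-1\right)\right) = \left(\left(\frac{26}{3} + \frac{2 \left(-3\right)^{2}}{3}\right) - 8\right) \left(0 + 1 \left(-1\right)\right) = \left(\left(\frac{26}{3} + \frac{2}{3} \cdot 9\right) - 8\right) \left(0 - 1\right) = \left(\left(\frac{26}{3} + 6\right) - 8\right) \left(-1\right) = \left(\frac{44}{3} - 8\right) \left(-1\right) = \frac{20}{3} \left(-1\right) = - \frac{20}{3}$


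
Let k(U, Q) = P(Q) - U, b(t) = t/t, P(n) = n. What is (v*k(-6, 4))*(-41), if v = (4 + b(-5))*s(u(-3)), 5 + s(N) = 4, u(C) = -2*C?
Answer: 2050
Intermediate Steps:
b(t) = 1
s(N) = -1 (s(N) = -5 + 4 = -1)
k(U, Q) = Q - U
v = -5 (v = (4 + 1)*(-1) = 5*(-1) = -5)
(v*k(-6, 4))*(-41) = -5*(4 - 1*(-6))*(-41) = -5*(4 + 6)*(-41) = -5*10*(-41) = -50*(-41) = 2050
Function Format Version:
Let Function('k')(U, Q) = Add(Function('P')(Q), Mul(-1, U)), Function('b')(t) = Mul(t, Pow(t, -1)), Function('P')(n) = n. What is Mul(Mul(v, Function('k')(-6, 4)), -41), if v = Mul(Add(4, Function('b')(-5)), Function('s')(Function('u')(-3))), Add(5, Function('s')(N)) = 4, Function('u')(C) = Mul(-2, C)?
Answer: 2050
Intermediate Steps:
Function('b')(t) = 1
Function('s')(N) = -1 (Function('s')(N) = Add(-5, 4) = -1)
Function('k')(U, Q) = Add(Q, Mul(-1, U))
v = -5 (v = Mul(Add(4, 1), -1) = Mul(5, -1) = -5)
Mul(Mul(v, Function('k')(-6, 4)), -41) = Mul(Mul(-5, Add(4, Mul(-1, -6))), -41) = Mul(Mul(-5, Add(4, 6)), -41) = Mul(Mul(-5, 10), -41) = Mul(-50, -41) = 2050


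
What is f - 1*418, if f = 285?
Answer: -133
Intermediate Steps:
f - 1*418 = 285 - 1*418 = 285 - 418 = -133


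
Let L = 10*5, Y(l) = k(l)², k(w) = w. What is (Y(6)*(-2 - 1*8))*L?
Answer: -18000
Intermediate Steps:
Y(l) = l²
L = 50
(Y(6)*(-2 - 1*8))*L = (6²*(-2 - 1*8))*50 = (36*(-2 - 8))*50 = (36*(-10))*50 = -360*50 = -18000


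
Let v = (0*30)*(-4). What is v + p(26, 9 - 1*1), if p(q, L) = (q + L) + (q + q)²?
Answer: 2738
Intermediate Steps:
v = 0 (v = 0*(-4) = 0)
p(q, L) = L + q + 4*q² (p(q, L) = (L + q) + (2*q)² = (L + q) + 4*q² = L + q + 4*q²)
v + p(26, 9 - 1*1) = 0 + ((9 - 1*1) + 26 + 4*26²) = 0 + ((9 - 1) + 26 + 4*676) = 0 + (8 + 26 + 2704) = 0 + 2738 = 2738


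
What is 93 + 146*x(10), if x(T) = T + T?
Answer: 3013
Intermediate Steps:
x(T) = 2*T
93 + 146*x(10) = 93 + 146*(2*10) = 93 + 146*20 = 93 + 2920 = 3013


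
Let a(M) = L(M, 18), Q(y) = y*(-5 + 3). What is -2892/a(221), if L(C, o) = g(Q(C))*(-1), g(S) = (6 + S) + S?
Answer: -1446/439 ≈ -3.2938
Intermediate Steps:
Q(y) = -2*y (Q(y) = y*(-2) = -2*y)
g(S) = 6 + 2*S
L(C, o) = -6 + 4*C (L(C, o) = (6 + 2*(-2*C))*(-1) = (6 - 4*C)*(-1) = -6 + 4*C)
a(M) = -6 + 4*M
-2892/a(221) = -2892/(-6 + 4*221) = -2892/(-6 + 884) = -2892/878 = -2892*1/878 = -1446/439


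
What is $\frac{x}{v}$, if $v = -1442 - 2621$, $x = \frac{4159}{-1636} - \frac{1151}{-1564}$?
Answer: $\frac{577705}{1299501794} \approx 0.00044456$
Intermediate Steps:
$x = - \frac{577705}{319838}$ ($x = 4159 \left(- \frac{1}{1636}\right) - - \frac{1151}{1564} = - \frac{4159}{1636} + \frac{1151}{1564} = - \frac{577705}{319838} \approx -1.8062$)
$v = -4063$
$\frac{x}{v} = - \frac{577705}{319838 \left(-4063\right)} = \left(- \frac{577705}{319838}\right) \left(- \frac{1}{4063}\right) = \frac{577705}{1299501794}$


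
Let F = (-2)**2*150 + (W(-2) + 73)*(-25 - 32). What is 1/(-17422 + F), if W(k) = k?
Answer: -1/20869 ≈ -4.7918e-5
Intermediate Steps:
F = -3447 (F = (-2)**2*150 + (-2 + 73)*(-25 - 32) = 4*150 + 71*(-57) = 600 - 4047 = -3447)
1/(-17422 + F) = 1/(-17422 - 3447) = 1/(-20869) = -1/20869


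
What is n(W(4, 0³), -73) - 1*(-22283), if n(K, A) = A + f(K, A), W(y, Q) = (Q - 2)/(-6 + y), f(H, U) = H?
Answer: 22211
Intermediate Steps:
W(y, Q) = (-2 + Q)/(-6 + y)
n(K, A) = A + K
n(W(4, 0³), -73) - 1*(-22283) = (-73 + (-2 + 0³)/(-6 + 4)) - 1*(-22283) = (-73 + (-2 + 0)/(-2)) + 22283 = (-73 - ½*(-2)) + 22283 = (-73 + 1) + 22283 = -72 + 22283 = 22211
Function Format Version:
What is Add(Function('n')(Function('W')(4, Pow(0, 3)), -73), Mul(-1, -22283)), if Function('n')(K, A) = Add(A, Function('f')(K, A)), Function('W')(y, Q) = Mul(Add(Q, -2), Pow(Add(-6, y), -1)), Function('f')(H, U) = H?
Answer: 22211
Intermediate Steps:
Function('W')(y, Q) = Mul(Pow(Add(-6, y), -1), Add(-2, Q)) (Function('W')(y, Q) = Mul(Add(-2, Q), Pow(Add(-6, y), -1)) = Mul(Pow(Add(-6, y), -1), Add(-2, Q)))
Function('n')(K, A) = Add(A, K)
Add(Function('n')(Function('W')(4, Pow(0, 3)), -73), Mul(-1, -22283)) = Add(Add(-73, Mul(Pow(Add(-6, 4), -1), Add(-2, Pow(0, 3)))), Mul(-1, -22283)) = Add(Add(-73, Mul(Pow(-2, -1), Add(-2, 0))), 22283) = Add(Add(-73, Mul(Rational(-1, 2), -2)), 22283) = Add(Add(-73, 1), 22283) = Add(-72, 22283) = 22211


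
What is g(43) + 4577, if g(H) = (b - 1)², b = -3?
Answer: 4593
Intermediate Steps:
g(H) = 16 (g(H) = (-3 - 1)² = (-4)² = 16)
g(43) + 4577 = 16 + 4577 = 4593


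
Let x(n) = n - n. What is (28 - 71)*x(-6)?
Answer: 0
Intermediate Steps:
x(n) = 0
(28 - 71)*x(-6) = (28 - 71)*0 = -43*0 = 0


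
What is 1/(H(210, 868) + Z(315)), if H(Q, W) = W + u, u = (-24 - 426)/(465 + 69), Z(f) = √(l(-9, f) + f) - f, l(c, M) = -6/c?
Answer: 13120914/7237307305 - 7921*√2841/7237307305 ≈ 0.0017546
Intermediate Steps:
Z(f) = √(⅔ + f) - f (Z(f) = √(-6/(-9) + f) - f = √(-6*(-⅑) + f) - f = √(⅔ + f) - f)
u = -75/89 (u = -450/534 = -450*1/534 = -75/89 ≈ -0.84270)
H(Q, W) = -75/89 + W (H(Q, W) = W - 75/89 = -75/89 + W)
1/(H(210, 868) + Z(315)) = 1/((-75/89 + 868) + (-1*315 + √(6 + 9*315)/3)) = 1/(77177/89 + (-315 + √(6 + 2835)/3)) = 1/(77177/89 + (-315 + √2841/3)) = 1/(49142/89 + √2841/3)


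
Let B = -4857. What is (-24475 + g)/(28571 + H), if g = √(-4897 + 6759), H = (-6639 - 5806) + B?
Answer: -24475/11269 + 7*√38/11269 ≈ -2.1681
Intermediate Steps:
H = -17302 (H = (-6639 - 5806) - 4857 = -12445 - 4857 = -17302)
g = 7*√38 (g = √1862 = 7*√38 ≈ 43.151)
(-24475 + g)/(28571 + H) = (-24475 + 7*√38)/(28571 - 17302) = (-24475 + 7*√38)/11269 = (-24475 + 7*√38)*(1/11269) = -24475/11269 + 7*√38/11269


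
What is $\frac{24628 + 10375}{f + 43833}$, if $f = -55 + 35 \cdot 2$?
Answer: $\frac{1207}{1512} \approx 0.79828$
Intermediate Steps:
$f = 15$ ($f = -55 + 70 = 15$)
$\frac{24628 + 10375}{f + 43833} = \frac{24628 + 10375}{15 + 43833} = \frac{35003}{43848} = 35003 \cdot \frac{1}{43848} = \frac{1207}{1512}$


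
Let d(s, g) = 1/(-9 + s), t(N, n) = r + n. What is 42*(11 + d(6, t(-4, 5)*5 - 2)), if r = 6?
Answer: 448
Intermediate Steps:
t(N, n) = 6 + n
42*(11 + d(6, t(-4, 5)*5 - 2)) = 42*(11 + 1/(-9 + 6)) = 42*(11 + 1/(-3)) = 42*(11 - ⅓) = 42*(32/3) = 448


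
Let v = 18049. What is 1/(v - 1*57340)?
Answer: -1/39291 ≈ -2.5451e-5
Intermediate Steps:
1/(v - 1*57340) = 1/(18049 - 1*57340) = 1/(18049 - 57340) = 1/(-39291) = -1/39291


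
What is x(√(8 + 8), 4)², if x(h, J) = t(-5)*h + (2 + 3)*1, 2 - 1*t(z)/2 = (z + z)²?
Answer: 606841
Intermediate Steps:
t(z) = 4 - 8*z² (t(z) = 4 - 2*(z + z)² = 4 - 2*4*z² = 4 - 8*z²)
x(h, J) = 5 - 196*h (x(h, J) = (4 - 8*(-5)²)*h + (2 + 3)*1 = (4 - 8*25)*h + 5*1 = (4 - 200)*h + 5 = -196*h + 5 = 5 - 196*h)
x(√(8 + 8), 4)² = (5 - 196*√(8 + 8))² = (5 - 196*√16)² = (5 - 196*4)² = (5 - 784)² = (-779)² = 606841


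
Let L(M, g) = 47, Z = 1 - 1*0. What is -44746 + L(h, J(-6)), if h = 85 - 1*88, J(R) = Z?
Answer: -44699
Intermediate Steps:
Z = 1 (Z = 1 + 0 = 1)
J(R) = 1
h = -3 (h = 85 - 88 = -3)
-44746 + L(h, J(-6)) = -44746 + 47 = -44699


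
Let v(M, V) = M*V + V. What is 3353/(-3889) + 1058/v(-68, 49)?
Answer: -15122461/12767587 ≈ -1.1844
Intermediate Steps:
v(M, V) = V + M*V
3353/(-3889) + 1058/v(-68, 49) = 3353/(-3889) + 1058/((49*(1 - 68))) = 3353*(-1/3889) + 1058/((49*(-67))) = -3353/3889 + 1058/(-3283) = -3353/3889 + 1058*(-1/3283) = -3353/3889 - 1058/3283 = -15122461/12767587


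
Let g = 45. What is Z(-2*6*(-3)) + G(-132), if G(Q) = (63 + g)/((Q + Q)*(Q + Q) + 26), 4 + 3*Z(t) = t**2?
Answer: 45040574/104583 ≈ 430.67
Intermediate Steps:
Z(t) = -4/3 + t**2/3
G(Q) = 108/(26 + 4*Q**2) (G(Q) = (63 + 45)/((Q + Q)*(Q + Q) + 26) = 108/((2*Q)*(2*Q) + 26) = 108/(4*Q**2 + 26) = 108/(26 + 4*Q**2))
Z(-2*6*(-3)) + G(-132) = (-4/3 + (-2*6*(-3))**2/3) + 54/(13 + 2*(-132)**2) = (-4/3 + (-12*(-3))**2/3) + 54/(13 + 2*17424) = (-4/3 + (1/3)*36**2) + 54/(13 + 34848) = (-4/3 + (1/3)*1296) + 54/34861 = (-4/3 + 432) + 54*(1/34861) = 1292/3 + 54/34861 = 45040574/104583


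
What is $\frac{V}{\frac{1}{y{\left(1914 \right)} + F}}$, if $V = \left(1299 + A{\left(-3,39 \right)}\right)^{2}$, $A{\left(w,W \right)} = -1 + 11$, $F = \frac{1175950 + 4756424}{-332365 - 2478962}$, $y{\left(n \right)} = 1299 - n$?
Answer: $- \frac{990905193565133}{937109} \approx -1.0574 \cdot 10^{9}$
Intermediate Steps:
$F = - \frac{1977458}{937109}$ ($F = \frac{5932374}{-2811327} = 5932374 \left(- \frac{1}{2811327}\right) = - \frac{1977458}{937109} \approx -2.1102$)
$A{\left(w,W \right)} = 10$
$V = 1713481$ ($V = \left(1299 + 10\right)^{2} = 1309^{2} = 1713481$)
$\frac{V}{\frac{1}{y{\left(1914 \right)} + F}} = \frac{1713481}{\frac{1}{\left(1299 - 1914\right) - \frac{1977458}{937109}}} = \frac{1713481}{\frac{1}{-615 - \frac{1977458}{937109}}} = \frac{1713481}{\frac{1}{- \frac{578299493}{937109}}} = \frac{1713481}{- \frac{937109}{578299493}} = 1713481 \left(- \frac{578299493}{937109}\right) = - \frac{990905193565133}{937109}$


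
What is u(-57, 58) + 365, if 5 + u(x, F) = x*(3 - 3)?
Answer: 360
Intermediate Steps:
u(x, F) = -5 (u(x, F) = -5 + x*(3 - 3) = -5 + x*0 = -5 + 0 = -5)
u(-57, 58) + 365 = -5 + 365 = 360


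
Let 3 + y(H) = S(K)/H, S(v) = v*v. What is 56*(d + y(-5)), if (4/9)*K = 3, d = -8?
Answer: -11263/10 ≈ -1126.3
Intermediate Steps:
K = 27/4 (K = (9/4)*3 = 27/4 ≈ 6.7500)
S(v) = v²
y(H) = -3 + 729/(16*H) (y(H) = -3 + (27/4)²/H = -3 + 729/(16*H))
56*(d + y(-5)) = 56*(-8 + (-3 + (729/16)/(-5))) = 56*(-8 + (-3 + (729/16)*(-⅕))) = 56*(-8 + (-3 - 729/80)) = 56*(-8 - 969/80) = 56*(-1609/80) = -11263/10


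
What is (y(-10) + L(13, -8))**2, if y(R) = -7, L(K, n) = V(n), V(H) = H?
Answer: 225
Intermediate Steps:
L(K, n) = n
(y(-10) + L(13, -8))**2 = (-7 - 8)**2 = (-15)**2 = 225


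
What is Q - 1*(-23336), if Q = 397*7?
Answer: 26115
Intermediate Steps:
Q = 2779
Q - 1*(-23336) = 2779 - 1*(-23336) = 2779 + 23336 = 26115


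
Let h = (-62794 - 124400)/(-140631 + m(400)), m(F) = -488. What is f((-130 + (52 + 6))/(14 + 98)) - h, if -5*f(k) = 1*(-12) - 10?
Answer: 2168648/705595 ≈ 3.0735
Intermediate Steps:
f(k) = 22/5 (f(k) = -(1*(-12) - 10)/5 = -(-12 - 10)/5 = -1/5*(-22) = 22/5)
h = 187194/141119 (h = (-62794 - 124400)/(-140631 - 488) = -187194/(-141119) = -187194*(-1/141119) = 187194/141119 ≈ 1.3265)
f((-130 + (52 + 6))/(14 + 98)) - h = 22/5 - 1*187194/141119 = 22/5 - 187194/141119 = 2168648/705595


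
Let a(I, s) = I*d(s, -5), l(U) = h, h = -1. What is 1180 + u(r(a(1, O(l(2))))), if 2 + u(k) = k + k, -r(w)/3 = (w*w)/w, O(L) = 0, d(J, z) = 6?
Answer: 1142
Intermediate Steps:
l(U) = -1
a(I, s) = 6*I (a(I, s) = I*6 = 6*I)
r(w) = -3*w (r(w) = -3*w*w/w = -3*w²/w = -3*w)
u(k) = -2 + 2*k (u(k) = -2 + (k + k) = -2 + 2*k)
1180 + u(r(a(1, O(l(2))))) = 1180 + (-2 + 2*(-18)) = 1180 + (-2 - 36) = 1180 - 38 = 1142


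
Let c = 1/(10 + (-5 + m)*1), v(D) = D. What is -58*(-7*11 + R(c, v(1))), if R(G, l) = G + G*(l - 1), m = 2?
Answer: 31204/7 ≈ 4457.7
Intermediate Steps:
c = ⅐ (c = 1/(10 + (-5 + 2)*1) = 1/(10 - 3*1) = 1/(10 - 3) = 1/7 = ⅐ ≈ 0.14286)
R(G, l) = G + G*(-1 + l)
-58*(-7*11 + R(c, v(1))) = -58*(-7*11 + (⅐)*1) = -58*(-77 + ⅐) = -58*(-538/7) = 31204/7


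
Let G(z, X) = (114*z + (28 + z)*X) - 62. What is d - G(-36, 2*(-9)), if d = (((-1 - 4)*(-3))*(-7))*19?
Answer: 2027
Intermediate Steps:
G(z, X) = -62 + 114*z + X*(28 + z) (G(z, X) = (114*z + X*(28 + z)) - 62 = -62 + 114*z + X*(28 + z))
d = -1995 (d = (-5*(-3)*(-7))*19 = (15*(-7))*19 = -105*19 = -1995)
d - G(-36, 2*(-9)) = -1995 - (-62 + 28*(2*(-9)) + 114*(-36) + (2*(-9))*(-36)) = -1995 - (-62 + 28*(-18) - 4104 - 18*(-36)) = -1995 - (-62 - 504 - 4104 + 648) = -1995 - 1*(-4022) = -1995 + 4022 = 2027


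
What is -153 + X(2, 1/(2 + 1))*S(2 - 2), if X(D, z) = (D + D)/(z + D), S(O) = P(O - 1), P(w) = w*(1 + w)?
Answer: -153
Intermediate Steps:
S(O) = O*(-1 + O) (S(O) = (O - 1)*(1 + (O - 1)) = (-1 + O)*(1 + (-1 + O)) = (-1 + O)*O = O*(-1 + O))
X(D, z) = 2*D/(D + z) (X(D, z) = (2*D)/(D + z) = 2*D/(D + z))
-153 + X(2, 1/(2 + 1))*S(2 - 2) = -153 + (2*2/(2 + 1/(2 + 1)))*((2 - 2)*(-1 + (2 - 2))) = -153 + (2*2/(2 + 1/3))*(0*(-1 + 0)) = -153 + (2*2/(2 + ⅓))*(0*(-1)) = -153 + (2*2/(7/3))*0 = -153 + (2*2*(3/7))*0 = -153 + (12/7)*0 = -153 + 0 = -153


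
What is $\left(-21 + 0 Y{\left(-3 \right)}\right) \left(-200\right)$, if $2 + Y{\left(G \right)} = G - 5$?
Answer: $4200$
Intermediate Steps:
$Y{\left(G \right)} = -7 + G$ ($Y{\left(G \right)} = -2 + \left(G - 5\right) = -2 + \left(-5 + G\right) = -7 + G$)
$\left(-21 + 0 Y{\left(-3 \right)}\right) \left(-200\right) = \left(-21 + 0 \left(-7 - 3\right)\right) \left(-200\right) = \left(-21 + 0 \left(-10\right)\right) \left(-200\right) = \left(-21 + 0\right) \left(-200\right) = \left(-21\right) \left(-200\right) = 4200$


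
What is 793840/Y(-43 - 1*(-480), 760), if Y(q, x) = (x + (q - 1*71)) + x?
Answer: 396920/943 ≈ 420.91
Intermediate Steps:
Y(q, x) = -71 + q + 2*x (Y(q, x) = (x + (q - 71)) + x = (x + (-71 + q)) + x = (-71 + q + x) + x = -71 + q + 2*x)
793840/Y(-43 - 1*(-480), 760) = 793840/(-71 + (-43 - 1*(-480)) + 2*760) = 793840/(-71 + (-43 + 480) + 1520) = 793840/(-71 + 437 + 1520) = 793840/1886 = 793840*(1/1886) = 396920/943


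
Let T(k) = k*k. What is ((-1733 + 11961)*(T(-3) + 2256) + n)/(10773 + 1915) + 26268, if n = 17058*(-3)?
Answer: 178201815/6344 ≈ 28090.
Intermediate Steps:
T(k) = k²
n = -51174
((-1733 + 11961)*(T(-3) + 2256) + n)/(10773 + 1915) + 26268 = ((-1733 + 11961)*((-3)² + 2256) - 51174)/(10773 + 1915) + 26268 = (10228*(9 + 2256) - 51174)/12688 + 26268 = (10228*2265 - 51174)*(1/12688) + 26268 = (23166420 - 51174)*(1/12688) + 26268 = 23115246*(1/12688) + 26268 = 11557623/6344 + 26268 = 178201815/6344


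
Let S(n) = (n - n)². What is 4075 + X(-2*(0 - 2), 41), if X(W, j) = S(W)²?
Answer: 4075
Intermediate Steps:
S(n) = 0 (S(n) = 0² = 0)
X(W, j) = 0 (X(W, j) = 0² = 0)
4075 + X(-2*(0 - 2), 41) = 4075 + 0 = 4075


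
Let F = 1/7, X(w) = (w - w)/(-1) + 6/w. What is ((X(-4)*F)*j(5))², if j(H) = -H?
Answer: 225/196 ≈ 1.1480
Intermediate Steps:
X(w) = 6/w (X(w) = 0*(-1) + 6/w = 0 + 6/w = 6/w)
F = ⅐ ≈ 0.14286
((X(-4)*F)*j(5))² = (((6/(-4))*(⅐))*(-1*5))² = (((6*(-¼))*(⅐))*(-5))² = (-3/2*⅐*(-5))² = (-3/14*(-5))² = (15/14)² = 225/196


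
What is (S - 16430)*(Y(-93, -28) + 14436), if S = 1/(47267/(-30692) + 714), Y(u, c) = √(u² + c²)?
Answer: -5186448258247368/21866821 - 359271838338*√9433/21866821 ≈ -2.3878e+8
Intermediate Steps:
Y(u, c) = √(c² + u²)
S = 30692/21866821 (S = 1/(47267*(-1/30692) + 714) = 1/(-47267/30692 + 714) = 1/(21866821/30692) = 30692/21866821 ≈ 0.0014036)
(S - 16430)*(Y(-93, -28) + 14436) = (30692/21866821 - 16430)*(√((-28)² + (-93)²) + 14436) = -359271838338*(√(784 + 8649) + 14436)/21866821 = -359271838338*(√9433 + 14436)/21866821 = -359271838338*(14436 + √9433)/21866821 = -5186448258247368/21866821 - 359271838338*√9433/21866821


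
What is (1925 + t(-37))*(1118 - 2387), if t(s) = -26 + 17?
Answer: -2431404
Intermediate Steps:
t(s) = -9
(1925 + t(-37))*(1118 - 2387) = (1925 - 9)*(1118 - 2387) = 1916*(-1269) = -2431404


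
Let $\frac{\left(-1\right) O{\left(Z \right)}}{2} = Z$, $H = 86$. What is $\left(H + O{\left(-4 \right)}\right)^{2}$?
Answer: $8836$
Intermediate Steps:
$O{\left(Z \right)} = - 2 Z$
$\left(H + O{\left(-4 \right)}\right)^{2} = \left(86 - -8\right)^{2} = \left(86 + 8\right)^{2} = 94^{2} = 8836$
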